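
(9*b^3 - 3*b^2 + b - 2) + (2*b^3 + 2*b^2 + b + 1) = 11*b^3 - b^2 + 2*b - 1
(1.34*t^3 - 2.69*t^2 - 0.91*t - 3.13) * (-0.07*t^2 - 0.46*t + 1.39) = -0.0938*t^5 - 0.4281*t^4 + 3.1637*t^3 - 3.1014*t^2 + 0.1749*t - 4.3507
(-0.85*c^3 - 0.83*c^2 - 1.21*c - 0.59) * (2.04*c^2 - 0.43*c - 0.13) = -1.734*c^5 - 1.3277*c^4 - 2.001*c^3 - 0.5754*c^2 + 0.411*c + 0.0767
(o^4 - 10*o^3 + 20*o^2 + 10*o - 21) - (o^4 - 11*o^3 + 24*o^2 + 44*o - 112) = o^3 - 4*o^2 - 34*o + 91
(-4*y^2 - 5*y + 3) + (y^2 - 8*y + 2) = -3*y^2 - 13*y + 5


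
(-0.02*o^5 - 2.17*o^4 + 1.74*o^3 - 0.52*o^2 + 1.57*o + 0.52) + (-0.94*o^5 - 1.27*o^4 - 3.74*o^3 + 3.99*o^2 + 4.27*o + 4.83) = -0.96*o^5 - 3.44*o^4 - 2.0*o^3 + 3.47*o^2 + 5.84*o + 5.35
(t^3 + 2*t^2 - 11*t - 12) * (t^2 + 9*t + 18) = t^5 + 11*t^4 + 25*t^3 - 75*t^2 - 306*t - 216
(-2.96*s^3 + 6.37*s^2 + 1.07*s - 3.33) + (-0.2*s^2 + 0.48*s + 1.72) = -2.96*s^3 + 6.17*s^2 + 1.55*s - 1.61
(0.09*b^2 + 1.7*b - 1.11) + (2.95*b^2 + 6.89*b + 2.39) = 3.04*b^2 + 8.59*b + 1.28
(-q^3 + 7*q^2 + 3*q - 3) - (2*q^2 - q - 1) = -q^3 + 5*q^2 + 4*q - 2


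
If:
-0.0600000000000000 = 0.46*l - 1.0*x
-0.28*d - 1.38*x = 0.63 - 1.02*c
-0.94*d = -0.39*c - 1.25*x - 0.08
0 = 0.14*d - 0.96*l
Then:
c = 0.92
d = 0.60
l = 0.09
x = 0.10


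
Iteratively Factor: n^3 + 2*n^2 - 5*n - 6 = (n + 3)*(n^2 - n - 2) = (n - 2)*(n + 3)*(n + 1)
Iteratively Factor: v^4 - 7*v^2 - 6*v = (v)*(v^3 - 7*v - 6) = v*(v + 2)*(v^2 - 2*v - 3) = v*(v - 3)*(v + 2)*(v + 1)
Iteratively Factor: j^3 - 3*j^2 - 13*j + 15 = (j - 1)*(j^2 - 2*j - 15) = (j - 1)*(j + 3)*(j - 5)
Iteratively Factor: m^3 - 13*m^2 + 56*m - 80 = (m - 4)*(m^2 - 9*m + 20) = (m - 4)^2*(m - 5)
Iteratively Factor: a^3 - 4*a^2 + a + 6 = (a + 1)*(a^2 - 5*a + 6) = (a - 2)*(a + 1)*(a - 3)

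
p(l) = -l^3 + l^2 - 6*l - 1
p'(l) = -3*l^2 + 2*l - 6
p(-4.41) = 130.67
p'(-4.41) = -73.16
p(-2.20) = 27.69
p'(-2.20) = -24.92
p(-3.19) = 60.78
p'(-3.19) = -42.91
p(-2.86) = 47.73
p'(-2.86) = -36.26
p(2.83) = -32.64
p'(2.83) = -24.37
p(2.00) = -17.00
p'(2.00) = -14.00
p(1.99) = -16.86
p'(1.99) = -13.90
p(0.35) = -3.02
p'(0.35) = -5.67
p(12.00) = -1657.00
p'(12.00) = -414.00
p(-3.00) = 53.00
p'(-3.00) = -39.00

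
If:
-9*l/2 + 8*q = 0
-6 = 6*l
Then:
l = -1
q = -9/16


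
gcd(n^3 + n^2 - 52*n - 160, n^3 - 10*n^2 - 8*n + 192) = n^2 - 4*n - 32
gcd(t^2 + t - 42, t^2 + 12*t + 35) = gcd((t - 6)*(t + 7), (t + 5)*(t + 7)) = t + 7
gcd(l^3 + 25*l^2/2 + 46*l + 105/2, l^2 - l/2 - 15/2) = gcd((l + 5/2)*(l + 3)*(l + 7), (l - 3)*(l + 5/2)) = l + 5/2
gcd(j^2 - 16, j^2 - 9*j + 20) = j - 4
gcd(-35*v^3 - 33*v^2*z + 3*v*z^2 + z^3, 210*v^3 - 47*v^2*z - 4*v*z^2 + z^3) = -35*v^2 + 2*v*z + z^2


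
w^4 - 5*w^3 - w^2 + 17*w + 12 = (w - 4)*(w - 3)*(w + 1)^2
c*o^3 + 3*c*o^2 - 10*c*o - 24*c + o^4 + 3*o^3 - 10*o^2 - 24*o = (c + o)*(o - 3)*(o + 2)*(o + 4)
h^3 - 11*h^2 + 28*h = h*(h - 7)*(h - 4)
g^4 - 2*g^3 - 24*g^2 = g^2*(g - 6)*(g + 4)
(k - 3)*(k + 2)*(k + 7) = k^3 + 6*k^2 - 13*k - 42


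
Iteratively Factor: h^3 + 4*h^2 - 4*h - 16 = (h + 2)*(h^2 + 2*h - 8) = (h - 2)*(h + 2)*(h + 4)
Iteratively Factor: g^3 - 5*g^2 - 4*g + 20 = (g - 2)*(g^2 - 3*g - 10) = (g - 2)*(g + 2)*(g - 5)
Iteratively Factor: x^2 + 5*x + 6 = (x + 2)*(x + 3)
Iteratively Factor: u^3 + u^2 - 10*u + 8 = (u - 1)*(u^2 + 2*u - 8) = (u - 2)*(u - 1)*(u + 4)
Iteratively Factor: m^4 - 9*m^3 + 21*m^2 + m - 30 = (m - 2)*(m^3 - 7*m^2 + 7*m + 15) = (m - 5)*(m - 2)*(m^2 - 2*m - 3) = (m - 5)*(m - 2)*(m + 1)*(m - 3)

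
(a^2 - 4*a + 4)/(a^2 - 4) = (a - 2)/(a + 2)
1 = 1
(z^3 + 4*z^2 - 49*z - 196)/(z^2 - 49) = z + 4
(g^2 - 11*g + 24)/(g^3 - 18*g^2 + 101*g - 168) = 1/(g - 7)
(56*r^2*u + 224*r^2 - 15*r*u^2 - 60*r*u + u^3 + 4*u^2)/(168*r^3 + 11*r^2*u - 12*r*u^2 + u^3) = (u + 4)/(3*r + u)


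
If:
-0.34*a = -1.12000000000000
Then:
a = 3.29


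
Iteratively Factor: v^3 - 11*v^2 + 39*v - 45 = (v - 5)*(v^2 - 6*v + 9) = (v - 5)*(v - 3)*(v - 3)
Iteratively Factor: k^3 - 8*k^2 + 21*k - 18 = (k - 3)*(k^2 - 5*k + 6) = (k - 3)^2*(k - 2)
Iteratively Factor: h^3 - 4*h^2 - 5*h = (h)*(h^2 - 4*h - 5) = h*(h - 5)*(h + 1)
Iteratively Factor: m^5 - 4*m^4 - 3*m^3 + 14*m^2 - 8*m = (m)*(m^4 - 4*m^3 - 3*m^2 + 14*m - 8) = m*(m - 4)*(m^3 - 3*m + 2) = m*(m - 4)*(m - 1)*(m^2 + m - 2) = m*(m - 4)*(m - 1)*(m + 2)*(m - 1)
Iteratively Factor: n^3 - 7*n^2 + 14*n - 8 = (n - 2)*(n^2 - 5*n + 4) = (n - 2)*(n - 1)*(n - 4)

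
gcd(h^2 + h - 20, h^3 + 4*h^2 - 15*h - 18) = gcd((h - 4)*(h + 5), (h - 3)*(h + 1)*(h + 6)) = 1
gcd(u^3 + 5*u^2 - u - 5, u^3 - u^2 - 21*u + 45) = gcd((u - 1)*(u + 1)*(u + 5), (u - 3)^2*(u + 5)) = u + 5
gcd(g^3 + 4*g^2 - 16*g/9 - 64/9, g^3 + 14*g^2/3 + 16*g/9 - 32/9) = g^2 + 16*g/3 + 16/3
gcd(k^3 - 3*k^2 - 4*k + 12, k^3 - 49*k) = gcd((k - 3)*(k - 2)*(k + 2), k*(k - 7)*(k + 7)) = 1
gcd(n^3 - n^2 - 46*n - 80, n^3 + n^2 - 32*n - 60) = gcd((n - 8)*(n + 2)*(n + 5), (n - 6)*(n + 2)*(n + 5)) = n^2 + 7*n + 10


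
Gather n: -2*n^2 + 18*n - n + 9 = -2*n^2 + 17*n + 9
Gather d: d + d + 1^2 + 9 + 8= 2*d + 18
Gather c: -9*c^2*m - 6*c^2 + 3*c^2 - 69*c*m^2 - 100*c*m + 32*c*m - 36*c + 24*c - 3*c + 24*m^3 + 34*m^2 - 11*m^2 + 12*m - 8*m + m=c^2*(-9*m - 3) + c*(-69*m^2 - 68*m - 15) + 24*m^3 + 23*m^2 + 5*m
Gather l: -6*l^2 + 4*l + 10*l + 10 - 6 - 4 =-6*l^2 + 14*l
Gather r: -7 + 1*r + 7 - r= 0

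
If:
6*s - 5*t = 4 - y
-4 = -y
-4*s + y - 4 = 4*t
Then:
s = 0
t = 0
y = 4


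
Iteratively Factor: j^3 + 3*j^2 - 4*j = (j)*(j^2 + 3*j - 4) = j*(j - 1)*(j + 4)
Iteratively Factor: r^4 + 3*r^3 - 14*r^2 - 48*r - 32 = (r + 1)*(r^3 + 2*r^2 - 16*r - 32) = (r - 4)*(r + 1)*(r^2 + 6*r + 8) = (r - 4)*(r + 1)*(r + 4)*(r + 2)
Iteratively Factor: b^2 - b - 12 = (b + 3)*(b - 4)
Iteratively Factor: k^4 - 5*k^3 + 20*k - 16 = (k - 2)*(k^3 - 3*k^2 - 6*k + 8) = (k - 2)*(k + 2)*(k^2 - 5*k + 4) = (k - 4)*(k - 2)*(k + 2)*(k - 1)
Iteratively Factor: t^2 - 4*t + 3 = (t - 1)*(t - 3)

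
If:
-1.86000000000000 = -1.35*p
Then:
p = 1.38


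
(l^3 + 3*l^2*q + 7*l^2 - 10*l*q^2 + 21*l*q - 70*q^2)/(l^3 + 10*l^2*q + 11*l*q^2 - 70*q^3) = (l + 7)/(l + 7*q)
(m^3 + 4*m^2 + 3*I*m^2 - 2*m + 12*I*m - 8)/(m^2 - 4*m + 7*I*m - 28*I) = (m^3 + m^2*(4 + 3*I) + m*(-2 + 12*I) - 8)/(m^2 + m*(-4 + 7*I) - 28*I)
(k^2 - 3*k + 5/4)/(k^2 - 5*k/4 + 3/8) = 2*(2*k - 5)/(4*k - 3)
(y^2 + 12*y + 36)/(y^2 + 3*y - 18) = (y + 6)/(y - 3)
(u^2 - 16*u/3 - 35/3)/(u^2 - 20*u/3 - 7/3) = (3*u + 5)/(3*u + 1)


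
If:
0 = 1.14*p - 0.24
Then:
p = 0.21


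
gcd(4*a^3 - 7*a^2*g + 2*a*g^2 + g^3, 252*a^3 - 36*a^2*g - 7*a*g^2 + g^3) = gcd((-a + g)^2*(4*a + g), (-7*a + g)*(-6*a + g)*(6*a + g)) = 1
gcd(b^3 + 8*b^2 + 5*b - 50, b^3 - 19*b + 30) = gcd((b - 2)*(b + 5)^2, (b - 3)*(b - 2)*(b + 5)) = b^2 + 3*b - 10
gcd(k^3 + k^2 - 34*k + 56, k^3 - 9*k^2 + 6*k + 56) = k - 4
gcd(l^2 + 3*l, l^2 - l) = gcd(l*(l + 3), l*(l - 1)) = l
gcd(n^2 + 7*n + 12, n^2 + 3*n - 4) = n + 4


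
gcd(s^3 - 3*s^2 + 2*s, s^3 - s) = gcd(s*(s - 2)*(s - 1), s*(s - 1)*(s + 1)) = s^2 - s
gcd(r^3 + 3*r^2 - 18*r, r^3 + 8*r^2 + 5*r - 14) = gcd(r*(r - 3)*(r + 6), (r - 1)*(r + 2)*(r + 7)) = 1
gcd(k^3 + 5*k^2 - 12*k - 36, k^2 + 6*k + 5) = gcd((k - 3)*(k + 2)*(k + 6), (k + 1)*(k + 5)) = 1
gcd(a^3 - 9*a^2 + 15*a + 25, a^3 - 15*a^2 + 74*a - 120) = a - 5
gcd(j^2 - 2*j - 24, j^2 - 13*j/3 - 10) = j - 6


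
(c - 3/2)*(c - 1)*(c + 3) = c^3 + c^2/2 - 6*c + 9/2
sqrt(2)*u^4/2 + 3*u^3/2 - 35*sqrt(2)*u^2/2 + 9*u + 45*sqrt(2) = (u - 3*sqrt(2))*(u - 3*sqrt(2)/2)*(u + 5*sqrt(2))*(sqrt(2)*u/2 + 1)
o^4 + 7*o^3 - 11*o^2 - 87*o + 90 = (o - 3)*(o - 1)*(o + 5)*(o + 6)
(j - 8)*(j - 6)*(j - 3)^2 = j^4 - 20*j^3 + 141*j^2 - 414*j + 432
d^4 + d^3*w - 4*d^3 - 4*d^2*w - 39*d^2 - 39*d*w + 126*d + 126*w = (d - 7)*(d - 3)*(d + 6)*(d + w)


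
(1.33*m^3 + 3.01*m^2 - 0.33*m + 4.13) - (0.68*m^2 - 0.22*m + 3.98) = 1.33*m^3 + 2.33*m^2 - 0.11*m + 0.15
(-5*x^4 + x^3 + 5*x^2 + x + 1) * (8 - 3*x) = 15*x^5 - 43*x^4 - 7*x^3 + 37*x^2 + 5*x + 8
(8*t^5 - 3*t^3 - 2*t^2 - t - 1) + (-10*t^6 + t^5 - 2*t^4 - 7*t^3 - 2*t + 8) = -10*t^6 + 9*t^5 - 2*t^4 - 10*t^3 - 2*t^2 - 3*t + 7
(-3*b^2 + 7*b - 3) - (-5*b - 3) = -3*b^2 + 12*b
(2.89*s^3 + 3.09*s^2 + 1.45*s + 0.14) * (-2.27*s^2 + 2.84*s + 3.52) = -6.5603*s^5 + 1.1933*s^4 + 15.6569*s^3 + 14.677*s^2 + 5.5016*s + 0.4928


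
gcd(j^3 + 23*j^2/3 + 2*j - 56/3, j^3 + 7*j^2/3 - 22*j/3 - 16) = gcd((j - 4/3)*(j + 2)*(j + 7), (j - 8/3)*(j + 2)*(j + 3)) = j + 2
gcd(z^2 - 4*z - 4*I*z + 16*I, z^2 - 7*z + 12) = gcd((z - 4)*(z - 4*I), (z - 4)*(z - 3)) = z - 4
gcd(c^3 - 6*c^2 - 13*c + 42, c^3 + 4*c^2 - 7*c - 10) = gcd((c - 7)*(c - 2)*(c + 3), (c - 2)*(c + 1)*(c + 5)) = c - 2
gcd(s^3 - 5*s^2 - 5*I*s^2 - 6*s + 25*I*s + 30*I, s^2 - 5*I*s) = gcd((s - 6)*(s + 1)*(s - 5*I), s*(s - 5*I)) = s - 5*I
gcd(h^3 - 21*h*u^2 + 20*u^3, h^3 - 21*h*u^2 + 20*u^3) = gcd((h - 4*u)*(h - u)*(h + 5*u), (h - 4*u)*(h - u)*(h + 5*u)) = h^3 - 21*h*u^2 + 20*u^3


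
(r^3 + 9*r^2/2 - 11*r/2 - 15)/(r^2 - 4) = (2*r^2 + 13*r + 15)/(2*(r + 2))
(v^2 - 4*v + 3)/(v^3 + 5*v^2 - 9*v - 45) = (v - 1)/(v^2 + 8*v + 15)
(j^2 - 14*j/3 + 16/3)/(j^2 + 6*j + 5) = (3*j^2 - 14*j + 16)/(3*(j^2 + 6*j + 5))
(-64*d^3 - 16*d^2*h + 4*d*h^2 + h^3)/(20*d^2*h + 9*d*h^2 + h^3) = (-16*d^2 + h^2)/(h*(5*d + h))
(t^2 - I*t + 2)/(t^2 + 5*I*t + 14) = (t + I)/(t + 7*I)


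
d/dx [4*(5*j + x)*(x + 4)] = 20*j + 8*x + 16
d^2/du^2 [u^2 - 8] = 2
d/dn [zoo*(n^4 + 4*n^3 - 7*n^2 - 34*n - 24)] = zoo*(n^3 + n^2 + n + 1)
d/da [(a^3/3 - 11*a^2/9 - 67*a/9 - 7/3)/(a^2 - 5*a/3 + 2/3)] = (9*a^4 - 30*a^3 + 274*a^2 + 82*a - 239)/(3*(9*a^4 - 30*a^3 + 37*a^2 - 20*a + 4))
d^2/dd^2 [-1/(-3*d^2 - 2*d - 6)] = 2*(-9*d^2 - 6*d + 4*(3*d + 1)^2 - 18)/(3*d^2 + 2*d + 6)^3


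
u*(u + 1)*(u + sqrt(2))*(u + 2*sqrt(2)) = u^4 + u^3 + 3*sqrt(2)*u^3 + 4*u^2 + 3*sqrt(2)*u^2 + 4*u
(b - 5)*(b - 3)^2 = b^3 - 11*b^2 + 39*b - 45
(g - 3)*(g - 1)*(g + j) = g^3 + g^2*j - 4*g^2 - 4*g*j + 3*g + 3*j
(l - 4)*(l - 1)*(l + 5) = l^3 - 21*l + 20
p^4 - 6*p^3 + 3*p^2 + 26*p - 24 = (p - 4)*(p - 3)*(p - 1)*(p + 2)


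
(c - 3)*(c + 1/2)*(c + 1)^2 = c^4 - c^3/2 - 11*c^2/2 - 11*c/2 - 3/2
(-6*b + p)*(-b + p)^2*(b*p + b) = -6*b^4*p - 6*b^4 + 13*b^3*p^2 + 13*b^3*p - 8*b^2*p^3 - 8*b^2*p^2 + b*p^4 + b*p^3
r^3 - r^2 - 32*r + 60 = (r - 5)*(r - 2)*(r + 6)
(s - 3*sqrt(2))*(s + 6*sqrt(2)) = s^2 + 3*sqrt(2)*s - 36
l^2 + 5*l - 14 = (l - 2)*(l + 7)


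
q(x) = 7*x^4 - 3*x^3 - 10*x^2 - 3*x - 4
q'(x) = 28*x^3 - 9*x^2 - 20*x - 3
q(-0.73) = -3.98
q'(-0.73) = -4.09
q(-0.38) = -3.99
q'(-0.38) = 1.76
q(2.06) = 47.22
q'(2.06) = 162.38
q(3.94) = 1332.33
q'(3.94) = 1491.05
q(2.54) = 166.06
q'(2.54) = 346.97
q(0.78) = -11.26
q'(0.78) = -10.79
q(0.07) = -4.26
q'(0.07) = -4.43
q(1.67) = 3.57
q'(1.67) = 68.91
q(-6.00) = 9374.00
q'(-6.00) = -6255.00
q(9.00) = 42899.00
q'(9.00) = 19500.00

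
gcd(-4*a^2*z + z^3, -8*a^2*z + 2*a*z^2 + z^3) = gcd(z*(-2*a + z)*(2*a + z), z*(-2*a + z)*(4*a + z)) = -2*a*z + z^2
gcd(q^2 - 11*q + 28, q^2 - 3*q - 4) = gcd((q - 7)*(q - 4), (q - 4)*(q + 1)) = q - 4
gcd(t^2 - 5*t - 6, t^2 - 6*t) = t - 6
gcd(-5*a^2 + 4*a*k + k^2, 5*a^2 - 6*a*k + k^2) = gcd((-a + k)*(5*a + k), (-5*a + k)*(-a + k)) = a - k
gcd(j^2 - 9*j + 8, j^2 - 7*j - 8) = j - 8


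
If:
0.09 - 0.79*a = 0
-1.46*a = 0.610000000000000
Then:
No Solution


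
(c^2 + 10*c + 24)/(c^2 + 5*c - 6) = (c + 4)/(c - 1)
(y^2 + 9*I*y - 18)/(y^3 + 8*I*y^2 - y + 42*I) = (y + 6*I)/(y^2 + 5*I*y + 14)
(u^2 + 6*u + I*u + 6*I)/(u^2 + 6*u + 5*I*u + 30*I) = (u + I)/(u + 5*I)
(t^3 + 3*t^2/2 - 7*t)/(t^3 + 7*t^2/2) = (t - 2)/t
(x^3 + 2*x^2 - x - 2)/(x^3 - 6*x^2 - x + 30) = (x^2 - 1)/(x^2 - 8*x + 15)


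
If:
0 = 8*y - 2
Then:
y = 1/4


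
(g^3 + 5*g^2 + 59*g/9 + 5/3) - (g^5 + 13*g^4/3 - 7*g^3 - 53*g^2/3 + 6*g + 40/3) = -g^5 - 13*g^4/3 + 8*g^3 + 68*g^2/3 + 5*g/9 - 35/3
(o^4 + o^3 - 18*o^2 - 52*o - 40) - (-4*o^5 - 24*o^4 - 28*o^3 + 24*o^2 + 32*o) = 4*o^5 + 25*o^4 + 29*o^3 - 42*o^2 - 84*o - 40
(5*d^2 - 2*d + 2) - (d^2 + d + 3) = 4*d^2 - 3*d - 1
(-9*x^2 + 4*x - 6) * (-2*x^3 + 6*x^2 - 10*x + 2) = 18*x^5 - 62*x^4 + 126*x^3 - 94*x^2 + 68*x - 12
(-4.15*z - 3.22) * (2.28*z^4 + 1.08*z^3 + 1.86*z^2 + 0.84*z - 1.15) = -9.462*z^5 - 11.8236*z^4 - 11.1966*z^3 - 9.4752*z^2 + 2.0677*z + 3.703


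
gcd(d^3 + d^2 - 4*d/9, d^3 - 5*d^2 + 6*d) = d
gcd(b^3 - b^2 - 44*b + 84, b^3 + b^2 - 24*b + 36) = b - 2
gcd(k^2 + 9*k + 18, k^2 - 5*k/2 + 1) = 1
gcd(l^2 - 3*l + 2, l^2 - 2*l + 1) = l - 1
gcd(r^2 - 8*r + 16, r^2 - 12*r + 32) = r - 4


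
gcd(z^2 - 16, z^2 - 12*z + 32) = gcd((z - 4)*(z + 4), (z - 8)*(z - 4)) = z - 4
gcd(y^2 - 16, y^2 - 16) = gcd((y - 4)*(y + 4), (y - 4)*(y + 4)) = y^2 - 16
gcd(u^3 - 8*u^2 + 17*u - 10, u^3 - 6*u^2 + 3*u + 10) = u^2 - 7*u + 10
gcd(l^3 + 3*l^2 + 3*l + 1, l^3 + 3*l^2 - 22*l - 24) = l + 1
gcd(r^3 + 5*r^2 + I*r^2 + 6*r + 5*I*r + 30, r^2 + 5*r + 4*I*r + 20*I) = r + 5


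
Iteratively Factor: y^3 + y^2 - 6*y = (y)*(y^2 + y - 6) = y*(y + 3)*(y - 2)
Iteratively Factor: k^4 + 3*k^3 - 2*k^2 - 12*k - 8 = (k - 2)*(k^3 + 5*k^2 + 8*k + 4) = (k - 2)*(k + 2)*(k^2 + 3*k + 2) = (k - 2)*(k + 2)^2*(k + 1)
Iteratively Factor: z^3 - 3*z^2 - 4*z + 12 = (z - 2)*(z^2 - z - 6) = (z - 2)*(z + 2)*(z - 3)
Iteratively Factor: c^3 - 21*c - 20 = (c + 4)*(c^2 - 4*c - 5) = (c + 1)*(c + 4)*(c - 5)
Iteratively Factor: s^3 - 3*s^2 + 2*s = (s - 1)*(s^2 - 2*s) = s*(s - 1)*(s - 2)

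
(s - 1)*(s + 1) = s^2 - 1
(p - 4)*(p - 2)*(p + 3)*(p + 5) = p^4 + 2*p^3 - 25*p^2 - 26*p + 120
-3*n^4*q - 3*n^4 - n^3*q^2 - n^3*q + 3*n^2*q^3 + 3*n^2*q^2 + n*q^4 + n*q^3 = (-n + q)*(n + q)*(3*n + q)*(n*q + n)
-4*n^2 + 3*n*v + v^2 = (-n + v)*(4*n + v)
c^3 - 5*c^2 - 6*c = c*(c - 6)*(c + 1)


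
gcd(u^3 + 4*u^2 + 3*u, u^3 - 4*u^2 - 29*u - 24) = u^2 + 4*u + 3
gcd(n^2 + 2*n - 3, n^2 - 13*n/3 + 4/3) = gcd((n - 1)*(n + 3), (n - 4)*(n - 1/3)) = 1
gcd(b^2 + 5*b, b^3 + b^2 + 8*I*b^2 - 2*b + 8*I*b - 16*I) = 1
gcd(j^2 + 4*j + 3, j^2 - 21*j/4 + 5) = 1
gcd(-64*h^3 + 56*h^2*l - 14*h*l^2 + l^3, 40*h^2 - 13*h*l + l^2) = 8*h - l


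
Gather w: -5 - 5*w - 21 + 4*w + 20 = -w - 6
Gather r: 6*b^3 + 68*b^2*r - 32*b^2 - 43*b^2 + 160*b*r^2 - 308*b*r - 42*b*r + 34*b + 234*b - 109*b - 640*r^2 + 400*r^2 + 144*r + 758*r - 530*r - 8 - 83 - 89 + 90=6*b^3 - 75*b^2 + 159*b + r^2*(160*b - 240) + r*(68*b^2 - 350*b + 372) - 90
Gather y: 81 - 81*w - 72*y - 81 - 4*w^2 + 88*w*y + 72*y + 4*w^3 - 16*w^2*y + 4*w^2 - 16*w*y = 4*w^3 - 81*w + y*(-16*w^2 + 72*w)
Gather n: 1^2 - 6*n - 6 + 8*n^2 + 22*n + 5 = 8*n^2 + 16*n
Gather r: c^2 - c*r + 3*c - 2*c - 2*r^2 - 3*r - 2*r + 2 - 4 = c^2 + c - 2*r^2 + r*(-c - 5) - 2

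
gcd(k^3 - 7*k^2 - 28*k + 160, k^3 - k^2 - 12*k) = k - 4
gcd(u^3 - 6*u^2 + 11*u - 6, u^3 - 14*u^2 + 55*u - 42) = u - 1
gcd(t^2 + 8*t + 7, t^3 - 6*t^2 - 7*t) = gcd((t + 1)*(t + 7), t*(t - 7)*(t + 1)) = t + 1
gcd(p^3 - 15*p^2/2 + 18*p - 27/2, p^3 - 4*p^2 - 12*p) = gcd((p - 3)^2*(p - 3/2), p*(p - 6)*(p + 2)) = 1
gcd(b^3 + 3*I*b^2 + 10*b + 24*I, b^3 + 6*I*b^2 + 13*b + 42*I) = b^2 - I*b + 6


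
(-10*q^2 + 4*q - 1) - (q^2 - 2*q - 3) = -11*q^2 + 6*q + 2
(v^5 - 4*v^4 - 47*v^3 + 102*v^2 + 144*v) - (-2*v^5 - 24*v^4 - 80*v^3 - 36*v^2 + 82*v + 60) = 3*v^5 + 20*v^4 + 33*v^3 + 138*v^2 + 62*v - 60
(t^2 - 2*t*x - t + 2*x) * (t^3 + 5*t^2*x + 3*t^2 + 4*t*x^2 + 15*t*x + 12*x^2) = t^5 + 3*t^4*x + 2*t^4 - 6*t^3*x^2 + 6*t^3*x - 3*t^3 - 8*t^2*x^3 - 12*t^2*x^2 - 9*t^2*x - 16*t*x^3 + 18*t*x^2 + 24*x^3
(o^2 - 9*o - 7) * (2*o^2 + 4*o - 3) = 2*o^4 - 14*o^3 - 53*o^2 - o + 21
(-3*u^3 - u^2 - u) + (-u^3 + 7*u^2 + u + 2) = -4*u^3 + 6*u^2 + 2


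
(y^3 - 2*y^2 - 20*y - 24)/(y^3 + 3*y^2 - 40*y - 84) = (y + 2)/(y + 7)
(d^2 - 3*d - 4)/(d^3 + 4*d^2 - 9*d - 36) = (d^2 - 3*d - 4)/(d^3 + 4*d^2 - 9*d - 36)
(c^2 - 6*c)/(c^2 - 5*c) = (c - 6)/(c - 5)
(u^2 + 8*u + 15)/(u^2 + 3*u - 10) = (u + 3)/(u - 2)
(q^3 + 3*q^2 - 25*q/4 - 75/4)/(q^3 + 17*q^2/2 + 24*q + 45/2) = (q - 5/2)/(q + 3)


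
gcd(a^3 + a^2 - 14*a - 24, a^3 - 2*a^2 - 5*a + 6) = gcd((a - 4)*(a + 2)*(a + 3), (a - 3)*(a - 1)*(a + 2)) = a + 2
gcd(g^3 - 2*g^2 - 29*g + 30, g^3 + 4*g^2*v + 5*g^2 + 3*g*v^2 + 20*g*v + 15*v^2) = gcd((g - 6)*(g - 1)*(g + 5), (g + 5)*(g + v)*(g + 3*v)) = g + 5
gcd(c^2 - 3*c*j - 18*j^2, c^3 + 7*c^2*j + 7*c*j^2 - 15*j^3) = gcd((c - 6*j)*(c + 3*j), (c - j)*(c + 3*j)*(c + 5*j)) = c + 3*j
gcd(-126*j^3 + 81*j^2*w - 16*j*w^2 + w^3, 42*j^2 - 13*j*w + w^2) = 42*j^2 - 13*j*w + w^2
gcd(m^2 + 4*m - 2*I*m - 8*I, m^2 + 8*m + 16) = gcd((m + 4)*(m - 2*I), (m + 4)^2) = m + 4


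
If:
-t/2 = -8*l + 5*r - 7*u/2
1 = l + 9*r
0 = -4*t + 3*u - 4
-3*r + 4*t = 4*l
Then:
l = -107/297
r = 404/2673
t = -20/81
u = 244/243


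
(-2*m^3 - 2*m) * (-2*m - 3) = 4*m^4 + 6*m^3 + 4*m^2 + 6*m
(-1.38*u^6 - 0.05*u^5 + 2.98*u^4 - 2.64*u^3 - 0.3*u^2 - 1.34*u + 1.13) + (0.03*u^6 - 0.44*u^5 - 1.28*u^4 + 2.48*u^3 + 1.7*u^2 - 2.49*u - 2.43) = -1.35*u^6 - 0.49*u^5 + 1.7*u^4 - 0.16*u^3 + 1.4*u^2 - 3.83*u - 1.3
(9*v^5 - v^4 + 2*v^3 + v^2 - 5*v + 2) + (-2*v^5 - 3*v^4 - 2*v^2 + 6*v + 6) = 7*v^5 - 4*v^4 + 2*v^3 - v^2 + v + 8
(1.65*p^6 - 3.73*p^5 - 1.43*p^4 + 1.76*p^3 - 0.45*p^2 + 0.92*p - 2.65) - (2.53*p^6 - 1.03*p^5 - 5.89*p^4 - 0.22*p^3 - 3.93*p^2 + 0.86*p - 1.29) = -0.88*p^6 - 2.7*p^5 + 4.46*p^4 + 1.98*p^3 + 3.48*p^2 + 0.0600000000000001*p - 1.36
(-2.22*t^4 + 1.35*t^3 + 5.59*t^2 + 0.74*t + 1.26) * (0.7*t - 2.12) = -1.554*t^5 + 5.6514*t^4 + 1.051*t^3 - 11.3328*t^2 - 0.6868*t - 2.6712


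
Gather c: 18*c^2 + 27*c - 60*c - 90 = 18*c^2 - 33*c - 90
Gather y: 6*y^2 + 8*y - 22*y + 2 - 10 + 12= 6*y^2 - 14*y + 4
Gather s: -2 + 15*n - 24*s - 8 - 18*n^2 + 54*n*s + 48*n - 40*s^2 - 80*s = -18*n^2 + 63*n - 40*s^2 + s*(54*n - 104) - 10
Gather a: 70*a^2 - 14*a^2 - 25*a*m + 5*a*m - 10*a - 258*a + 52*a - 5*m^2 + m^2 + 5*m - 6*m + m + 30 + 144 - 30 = 56*a^2 + a*(-20*m - 216) - 4*m^2 + 144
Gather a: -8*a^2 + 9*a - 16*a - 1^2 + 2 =-8*a^2 - 7*a + 1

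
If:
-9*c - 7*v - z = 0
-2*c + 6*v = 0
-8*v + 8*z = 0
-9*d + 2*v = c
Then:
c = 0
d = 0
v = 0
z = 0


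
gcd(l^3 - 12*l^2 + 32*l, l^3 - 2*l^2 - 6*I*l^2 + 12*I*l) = l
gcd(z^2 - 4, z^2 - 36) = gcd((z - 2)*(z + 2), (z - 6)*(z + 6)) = 1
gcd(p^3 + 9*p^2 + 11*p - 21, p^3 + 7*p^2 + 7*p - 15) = p^2 + 2*p - 3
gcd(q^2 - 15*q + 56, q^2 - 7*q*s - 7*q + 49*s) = q - 7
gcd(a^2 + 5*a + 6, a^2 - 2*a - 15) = a + 3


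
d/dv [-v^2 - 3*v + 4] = -2*v - 3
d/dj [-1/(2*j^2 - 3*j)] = (4*j - 3)/(j^2*(2*j - 3)^2)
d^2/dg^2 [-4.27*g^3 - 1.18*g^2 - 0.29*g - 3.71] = -25.62*g - 2.36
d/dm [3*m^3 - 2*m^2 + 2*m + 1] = 9*m^2 - 4*m + 2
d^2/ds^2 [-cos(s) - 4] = cos(s)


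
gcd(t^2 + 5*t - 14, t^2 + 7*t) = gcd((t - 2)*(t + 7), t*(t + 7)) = t + 7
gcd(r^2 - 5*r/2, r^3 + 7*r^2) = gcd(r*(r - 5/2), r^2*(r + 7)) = r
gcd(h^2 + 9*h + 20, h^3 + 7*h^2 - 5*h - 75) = h + 5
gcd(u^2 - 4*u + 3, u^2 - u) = u - 1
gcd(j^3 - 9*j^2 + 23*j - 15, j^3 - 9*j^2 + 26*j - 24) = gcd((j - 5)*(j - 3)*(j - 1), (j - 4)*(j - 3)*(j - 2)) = j - 3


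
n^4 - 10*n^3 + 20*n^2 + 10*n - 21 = (n - 7)*(n - 3)*(n - 1)*(n + 1)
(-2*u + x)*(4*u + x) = -8*u^2 + 2*u*x + x^2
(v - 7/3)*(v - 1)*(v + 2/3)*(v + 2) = v^4 - 2*v^3/3 - 47*v^2/9 + 16*v/9 + 28/9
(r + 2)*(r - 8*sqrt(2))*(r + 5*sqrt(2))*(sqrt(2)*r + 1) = sqrt(2)*r^4 - 5*r^3 + 2*sqrt(2)*r^3 - 83*sqrt(2)*r^2 - 10*r^2 - 166*sqrt(2)*r - 80*r - 160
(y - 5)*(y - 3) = y^2 - 8*y + 15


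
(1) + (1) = 2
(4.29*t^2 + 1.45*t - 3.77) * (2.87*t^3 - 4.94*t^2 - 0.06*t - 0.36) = 12.3123*t^5 - 17.0311*t^4 - 18.2403*t^3 + 16.9924*t^2 - 0.2958*t + 1.3572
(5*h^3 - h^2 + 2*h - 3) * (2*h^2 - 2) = 10*h^5 - 2*h^4 - 6*h^3 - 4*h^2 - 4*h + 6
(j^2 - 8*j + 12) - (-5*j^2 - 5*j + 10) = 6*j^2 - 3*j + 2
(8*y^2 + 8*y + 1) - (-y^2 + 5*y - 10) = 9*y^2 + 3*y + 11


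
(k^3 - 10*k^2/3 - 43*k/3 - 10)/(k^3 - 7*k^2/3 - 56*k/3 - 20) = (k + 1)/(k + 2)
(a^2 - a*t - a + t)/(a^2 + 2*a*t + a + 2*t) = (a^2 - a*t - a + t)/(a^2 + 2*a*t + a + 2*t)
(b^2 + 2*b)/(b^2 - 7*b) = (b + 2)/(b - 7)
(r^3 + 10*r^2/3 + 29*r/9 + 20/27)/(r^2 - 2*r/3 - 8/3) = (r^2 + 2*r + 5/9)/(r - 2)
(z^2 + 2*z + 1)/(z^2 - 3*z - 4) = (z + 1)/(z - 4)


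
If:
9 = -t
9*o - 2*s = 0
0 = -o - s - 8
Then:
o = -16/11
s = -72/11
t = -9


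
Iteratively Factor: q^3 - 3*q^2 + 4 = (q - 2)*(q^2 - q - 2) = (q - 2)*(q + 1)*(q - 2)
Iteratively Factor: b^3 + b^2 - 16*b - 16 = (b - 4)*(b^2 + 5*b + 4) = (b - 4)*(b + 1)*(b + 4)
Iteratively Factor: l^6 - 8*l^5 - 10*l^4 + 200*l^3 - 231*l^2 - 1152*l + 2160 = (l - 5)*(l^5 - 3*l^4 - 25*l^3 + 75*l^2 + 144*l - 432) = (l - 5)*(l + 3)*(l^4 - 6*l^3 - 7*l^2 + 96*l - 144) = (l - 5)*(l - 3)*(l + 3)*(l^3 - 3*l^2 - 16*l + 48) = (l - 5)*(l - 3)^2*(l + 3)*(l^2 - 16) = (l - 5)*(l - 4)*(l - 3)^2*(l + 3)*(l + 4)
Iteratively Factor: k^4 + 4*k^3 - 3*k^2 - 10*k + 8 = (k + 4)*(k^3 - 3*k + 2) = (k + 2)*(k + 4)*(k^2 - 2*k + 1) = (k - 1)*(k + 2)*(k + 4)*(k - 1)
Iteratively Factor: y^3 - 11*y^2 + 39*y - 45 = (y - 3)*(y^2 - 8*y + 15) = (y - 5)*(y - 3)*(y - 3)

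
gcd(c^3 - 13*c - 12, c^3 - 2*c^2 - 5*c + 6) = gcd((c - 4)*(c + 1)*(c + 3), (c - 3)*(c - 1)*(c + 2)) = 1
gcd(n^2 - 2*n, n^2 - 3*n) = n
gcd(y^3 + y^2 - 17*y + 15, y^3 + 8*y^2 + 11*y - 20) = y^2 + 4*y - 5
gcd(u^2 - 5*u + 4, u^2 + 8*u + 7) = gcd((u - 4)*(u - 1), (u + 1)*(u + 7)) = 1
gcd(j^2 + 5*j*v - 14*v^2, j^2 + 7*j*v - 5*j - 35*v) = j + 7*v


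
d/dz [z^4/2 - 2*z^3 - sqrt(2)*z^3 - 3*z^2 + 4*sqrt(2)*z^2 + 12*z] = 2*z^3 - 6*z^2 - 3*sqrt(2)*z^2 - 6*z + 8*sqrt(2)*z + 12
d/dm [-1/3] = 0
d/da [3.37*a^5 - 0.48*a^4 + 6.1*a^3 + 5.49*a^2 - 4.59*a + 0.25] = 16.85*a^4 - 1.92*a^3 + 18.3*a^2 + 10.98*a - 4.59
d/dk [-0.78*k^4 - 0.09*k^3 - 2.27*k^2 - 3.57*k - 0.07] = -3.12*k^3 - 0.27*k^2 - 4.54*k - 3.57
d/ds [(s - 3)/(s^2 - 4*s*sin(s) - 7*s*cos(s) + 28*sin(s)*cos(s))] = (s^2 - 4*s*sin(s) - 7*s*cos(s) + (s - 3)*(-7*s*sin(s) + 4*s*cos(s) - 2*s + 4*sin(s) + 7*cos(s) - 28*cos(2*s)) + 14*sin(2*s))/((s - 4*sin(s))^2*(s - 7*cos(s))^2)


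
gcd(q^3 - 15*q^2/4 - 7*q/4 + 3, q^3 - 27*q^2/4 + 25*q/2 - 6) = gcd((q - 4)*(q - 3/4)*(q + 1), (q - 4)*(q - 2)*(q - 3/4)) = q^2 - 19*q/4 + 3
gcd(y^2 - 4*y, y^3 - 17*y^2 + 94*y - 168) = y - 4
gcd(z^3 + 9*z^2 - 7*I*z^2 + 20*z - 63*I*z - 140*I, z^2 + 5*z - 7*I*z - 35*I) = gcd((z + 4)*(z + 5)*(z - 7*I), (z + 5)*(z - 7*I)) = z^2 + z*(5 - 7*I) - 35*I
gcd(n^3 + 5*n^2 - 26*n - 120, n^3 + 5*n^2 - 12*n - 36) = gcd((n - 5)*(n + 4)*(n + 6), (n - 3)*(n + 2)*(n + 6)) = n + 6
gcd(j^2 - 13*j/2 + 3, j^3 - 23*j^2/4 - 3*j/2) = j - 6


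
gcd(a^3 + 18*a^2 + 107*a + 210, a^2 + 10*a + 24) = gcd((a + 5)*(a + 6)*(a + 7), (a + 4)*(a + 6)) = a + 6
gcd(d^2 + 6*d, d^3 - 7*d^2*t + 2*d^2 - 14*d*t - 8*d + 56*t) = 1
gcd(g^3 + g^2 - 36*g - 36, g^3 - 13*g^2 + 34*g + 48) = g^2 - 5*g - 6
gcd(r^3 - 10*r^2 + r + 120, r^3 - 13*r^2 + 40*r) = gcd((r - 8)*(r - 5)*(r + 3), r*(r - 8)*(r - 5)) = r^2 - 13*r + 40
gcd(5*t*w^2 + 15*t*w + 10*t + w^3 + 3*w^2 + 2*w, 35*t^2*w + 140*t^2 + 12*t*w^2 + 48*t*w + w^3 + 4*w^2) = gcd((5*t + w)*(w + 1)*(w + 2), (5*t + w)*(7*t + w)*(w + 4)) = 5*t + w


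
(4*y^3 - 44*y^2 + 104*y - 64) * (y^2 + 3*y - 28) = 4*y^5 - 32*y^4 - 140*y^3 + 1480*y^2 - 3104*y + 1792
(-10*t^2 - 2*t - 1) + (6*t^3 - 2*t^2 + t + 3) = 6*t^3 - 12*t^2 - t + 2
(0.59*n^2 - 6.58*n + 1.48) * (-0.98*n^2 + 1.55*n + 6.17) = -0.5782*n^4 + 7.3629*n^3 - 8.0091*n^2 - 38.3046*n + 9.1316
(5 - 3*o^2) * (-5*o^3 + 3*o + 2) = 15*o^5 - 34*o^3 - 6*o^2 + 15*o + 10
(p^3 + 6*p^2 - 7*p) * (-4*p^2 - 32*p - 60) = -4*p^5 - 56*p^4 - 224*p^3 - 136*p^2 + 420*p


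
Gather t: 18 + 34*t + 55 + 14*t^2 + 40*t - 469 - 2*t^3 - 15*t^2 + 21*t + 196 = -2*t^3 - t^2 + 95*t - 200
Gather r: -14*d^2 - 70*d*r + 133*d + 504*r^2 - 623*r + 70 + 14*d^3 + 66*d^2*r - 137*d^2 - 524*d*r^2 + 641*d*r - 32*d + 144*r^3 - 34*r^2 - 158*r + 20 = 14*d^3 - 151*d^2 + 101*d + 144*r^3 + r^2*(470 - 524*d) + r*(66*d^2 + 571*d - 781) + 90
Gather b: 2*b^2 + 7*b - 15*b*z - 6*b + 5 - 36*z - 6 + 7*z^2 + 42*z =2*b^2 + b*(1 - 15*z) + 7*z^2 + 6*z - 1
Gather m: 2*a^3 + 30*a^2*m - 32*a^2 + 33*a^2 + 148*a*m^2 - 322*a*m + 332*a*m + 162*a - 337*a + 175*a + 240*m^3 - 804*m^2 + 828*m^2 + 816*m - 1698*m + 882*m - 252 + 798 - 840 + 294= 2*a^3 + a^2 + 240*m^3 + m^2*(148*a + 24) + m*(30*a^2 + 10*a)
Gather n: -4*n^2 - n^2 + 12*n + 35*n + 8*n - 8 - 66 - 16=-5*n^2 + 55*n - 90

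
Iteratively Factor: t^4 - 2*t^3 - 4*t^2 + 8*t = (t - 2)*(t^3 - 4*t) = (t - 2)^2*(t^2 + 2*t) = (t - 2)^2*(t + 2)*(t)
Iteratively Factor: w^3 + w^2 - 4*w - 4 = (w + 1)*(w^2 - 4) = (w + 1)*(w + 2)*(w - 2)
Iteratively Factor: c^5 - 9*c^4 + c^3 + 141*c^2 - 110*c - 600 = (c - 5)*(c^4 - 4*c^3 - 19*c^2 + 46*c + 120) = (c - 5)*(c + 2)*(c^3 - 6*c^2 - 7*c + 60) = (c - 5)*(c + 2)*(c + 3)*(c^2 - 9*c + 20) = (c - 5)^2*(c + 2)*(c + 3)*(c - 4)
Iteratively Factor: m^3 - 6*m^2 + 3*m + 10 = (m + 1)*(m^2 - 7*m + 10) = (m - 2)*(m + 1)*(m - 5)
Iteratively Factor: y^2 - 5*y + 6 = (y - 2)*(y - 3)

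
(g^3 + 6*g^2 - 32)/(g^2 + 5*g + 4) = (g^2 + 2*g - 8)/(g + 1)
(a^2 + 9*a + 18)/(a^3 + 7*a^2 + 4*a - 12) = (a + 3)/(a^2 + a - 2)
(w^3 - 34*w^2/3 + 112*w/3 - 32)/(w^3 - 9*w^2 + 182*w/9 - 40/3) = 3*(w - 4)/(3*w - 5)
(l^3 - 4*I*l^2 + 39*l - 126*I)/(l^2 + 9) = (l^2 - I*l + 42)/(l + 3*I)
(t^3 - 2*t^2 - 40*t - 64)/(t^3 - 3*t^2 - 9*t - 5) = (-t^3 + 2*t^2 + 40*t + 64)/(-t^3 + 3*t^2 + 9*t + 5)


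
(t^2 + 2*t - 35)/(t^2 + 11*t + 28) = (t - 5)/(t + 4)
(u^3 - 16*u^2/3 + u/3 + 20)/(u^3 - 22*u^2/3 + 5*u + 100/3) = (u - 3)/(u - 5)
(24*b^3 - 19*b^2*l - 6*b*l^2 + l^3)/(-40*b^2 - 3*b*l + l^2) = (-3*b^2 + 2*b*l + l^2)/(5*b + l)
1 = 1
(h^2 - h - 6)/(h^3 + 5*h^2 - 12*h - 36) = 1/(h + 6)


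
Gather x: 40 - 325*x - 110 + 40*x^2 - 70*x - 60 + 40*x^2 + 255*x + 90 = 80*x^2 - 140*x - 40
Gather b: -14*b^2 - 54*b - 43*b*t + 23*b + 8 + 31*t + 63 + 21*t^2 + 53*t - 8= -14*b^2 + b*(-43*t - 31) + 21*t^2 + 84*t + 63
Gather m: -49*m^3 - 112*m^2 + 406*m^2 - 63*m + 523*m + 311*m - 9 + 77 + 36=-49*m^3 + 294*m^2 + 771*m + 104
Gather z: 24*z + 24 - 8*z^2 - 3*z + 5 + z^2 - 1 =-7*z^2 + 21*z + 28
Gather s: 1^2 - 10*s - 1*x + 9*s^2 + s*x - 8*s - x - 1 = 9*s^2 + s*(x - 18) - 2*x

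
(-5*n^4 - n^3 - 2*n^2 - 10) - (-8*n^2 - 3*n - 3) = -5*n^4 - n^3 + 6*n^2 + 3*n - 7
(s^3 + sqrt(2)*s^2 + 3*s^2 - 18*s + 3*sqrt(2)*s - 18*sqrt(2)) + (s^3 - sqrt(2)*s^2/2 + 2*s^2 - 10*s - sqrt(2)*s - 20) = 2*s^3 + sqrt(2)*s^2/2 + 5*s^2 - 28*s + 2*sqrt(2)*s - 18*sqrt(2) - 20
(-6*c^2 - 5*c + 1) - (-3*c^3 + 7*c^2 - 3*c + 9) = 3*c^3 - 13*c^2 - 2*c - 8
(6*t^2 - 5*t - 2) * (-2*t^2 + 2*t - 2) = -12*t^4 + 22*t^3 - 18*t^2 + 6*t + 4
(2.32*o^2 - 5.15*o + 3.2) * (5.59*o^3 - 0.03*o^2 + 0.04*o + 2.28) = 12.9688*o^5 - 28.8581*o^4 + 18.1353*o^3 + 4.9876*o^2 - 11.614*o + 7.296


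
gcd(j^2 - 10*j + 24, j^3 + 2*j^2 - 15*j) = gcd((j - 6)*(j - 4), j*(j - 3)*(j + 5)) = 1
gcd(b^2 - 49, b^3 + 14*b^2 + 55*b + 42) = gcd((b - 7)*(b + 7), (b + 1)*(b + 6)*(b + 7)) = b + 7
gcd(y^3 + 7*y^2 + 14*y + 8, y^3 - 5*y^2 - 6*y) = y + 1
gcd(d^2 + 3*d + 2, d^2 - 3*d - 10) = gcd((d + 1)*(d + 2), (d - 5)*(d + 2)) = d + 2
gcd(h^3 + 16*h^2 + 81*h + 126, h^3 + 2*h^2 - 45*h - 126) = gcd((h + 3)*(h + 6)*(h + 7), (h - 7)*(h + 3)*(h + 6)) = h^2 + 9*h + 18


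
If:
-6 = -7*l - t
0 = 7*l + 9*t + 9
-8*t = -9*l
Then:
No Solution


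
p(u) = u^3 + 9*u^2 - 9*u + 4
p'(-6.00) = -9.00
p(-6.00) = 166.00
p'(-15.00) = 396.00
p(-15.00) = -1211.00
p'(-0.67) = -19.71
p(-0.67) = 13.77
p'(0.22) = -4.89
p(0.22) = 2.47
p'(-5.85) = -11.63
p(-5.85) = 164.45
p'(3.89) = 106.42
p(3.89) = 164.04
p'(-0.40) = -15.72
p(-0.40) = 8.98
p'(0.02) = -8.64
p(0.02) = 3.82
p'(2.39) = 51.16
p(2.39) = 47.55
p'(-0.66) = -19.57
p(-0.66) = 13.57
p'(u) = 3*u^2 + 18*u - 9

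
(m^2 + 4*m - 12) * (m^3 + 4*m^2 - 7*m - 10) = m^5 + 8*m^4 - 3*m^3 - 86*m^2 + 44*m + 120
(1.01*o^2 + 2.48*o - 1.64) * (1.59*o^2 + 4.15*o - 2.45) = 1.6059*o^4 + 8.1347*o^3 + 5.2099*o^2 - 12.882*o + 4.018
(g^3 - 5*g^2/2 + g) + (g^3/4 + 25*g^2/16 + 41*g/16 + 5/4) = 5*g^3/4 - 15*g^2/16 + 57*g/16 + 5/4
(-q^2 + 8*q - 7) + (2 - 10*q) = -q^2 - 2*q - 5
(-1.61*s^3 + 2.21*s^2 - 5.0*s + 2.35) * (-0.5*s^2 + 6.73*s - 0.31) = 0.805*s^5 - 11.9403*s^4 + 17.8724*s^3 - 35.5101*s^2 + 17.3655*s - 0.7285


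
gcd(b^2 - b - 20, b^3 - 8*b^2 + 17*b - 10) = b - 5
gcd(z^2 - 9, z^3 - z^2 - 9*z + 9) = z^2 - 9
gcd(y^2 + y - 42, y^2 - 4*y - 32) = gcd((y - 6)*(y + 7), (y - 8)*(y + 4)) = 1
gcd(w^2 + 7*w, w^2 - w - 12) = 1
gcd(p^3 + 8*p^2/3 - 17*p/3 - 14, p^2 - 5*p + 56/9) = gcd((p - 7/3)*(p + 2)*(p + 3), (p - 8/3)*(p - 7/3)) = p - 7/3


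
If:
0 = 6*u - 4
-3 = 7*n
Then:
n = -3/7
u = 2/3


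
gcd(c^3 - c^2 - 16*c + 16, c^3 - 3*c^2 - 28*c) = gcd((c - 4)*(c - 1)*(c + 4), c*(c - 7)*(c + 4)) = c + 4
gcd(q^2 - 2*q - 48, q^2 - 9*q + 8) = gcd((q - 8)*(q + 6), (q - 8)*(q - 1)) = q - 8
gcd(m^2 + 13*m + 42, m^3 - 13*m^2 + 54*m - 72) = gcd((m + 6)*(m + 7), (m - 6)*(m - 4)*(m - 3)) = 1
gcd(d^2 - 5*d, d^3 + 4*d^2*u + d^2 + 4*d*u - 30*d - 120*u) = d - 5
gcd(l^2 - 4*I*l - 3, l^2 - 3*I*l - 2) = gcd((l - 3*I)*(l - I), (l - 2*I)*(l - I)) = l - I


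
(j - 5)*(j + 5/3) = j^2 - 10*j/3 - 25/3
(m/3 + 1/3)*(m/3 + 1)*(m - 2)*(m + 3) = m^4/9 + 5*m^3/9 + m^2/9 - 7*m/3 - 2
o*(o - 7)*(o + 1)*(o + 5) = o^4 - o^3 - 37*o^2 - 35*o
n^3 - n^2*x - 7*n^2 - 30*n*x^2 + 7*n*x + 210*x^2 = (n - 7)*(n - 6*x)*(n + 5*x)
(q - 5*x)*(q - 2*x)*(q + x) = q^3 - 6*q^2*x + 3*q*x^2 + 10*x^3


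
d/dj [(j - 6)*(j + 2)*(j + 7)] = 3*j^2 + 6*j - 40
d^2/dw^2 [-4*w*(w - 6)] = -8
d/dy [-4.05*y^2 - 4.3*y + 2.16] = -8.1*y - 4.3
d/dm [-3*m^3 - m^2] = m*(-9*m - 2)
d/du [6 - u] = -1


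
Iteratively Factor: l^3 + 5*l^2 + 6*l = (l + 2)*(l^2 + 3*l) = (l + 2)*(l + 3)*(l)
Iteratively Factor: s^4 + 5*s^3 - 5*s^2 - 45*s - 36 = (s + 3)*(s^3 + 2*s^2 - 11*s - 12) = (s + 3)*(s + 4)*(s^2 - 2*s - 3) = (s - 3)*(s + 3)*(s + 4)*(s + 1)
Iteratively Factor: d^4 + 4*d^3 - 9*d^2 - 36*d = (d - 3)*(d^3 + 7*d^2 + 12*d) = (d - 3)*(d + 3)*(d^2 + 4*d) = (d - 3)*(d + 3)*(d + 4)*(d)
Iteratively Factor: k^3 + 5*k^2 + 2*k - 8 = (k + 2)*(k^2 + 3*k - 4) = (k + 2)*(k + 4)*(k - 1)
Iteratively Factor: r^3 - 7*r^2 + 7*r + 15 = (r - 3)*(r^2 - 4*r - 5) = (r - 3)*(r + 1)*(r - 5)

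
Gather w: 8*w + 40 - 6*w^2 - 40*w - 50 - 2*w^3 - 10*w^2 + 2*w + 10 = -2*w^3 - 16*w^2 - 30*w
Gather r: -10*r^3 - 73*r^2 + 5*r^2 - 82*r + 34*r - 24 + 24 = -10*r^3 - 68*r^2 - 48*r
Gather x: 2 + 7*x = 7*x + 2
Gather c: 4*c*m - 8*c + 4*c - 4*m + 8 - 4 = c*(4*m - 4) - 4*m + 4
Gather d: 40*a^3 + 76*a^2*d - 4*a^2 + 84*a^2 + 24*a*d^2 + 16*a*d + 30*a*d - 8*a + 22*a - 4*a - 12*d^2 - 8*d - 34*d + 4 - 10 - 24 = 40*a^3 + 80*a^2 + 10*a + d^2*(24*a - 12) + d*(76*a^2 + 46*a - 42) - 30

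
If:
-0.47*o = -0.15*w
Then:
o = 0.319148936170213*w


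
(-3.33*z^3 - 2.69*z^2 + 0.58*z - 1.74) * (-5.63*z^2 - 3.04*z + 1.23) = 18.7479*z^5 + 25.2679*z^4 + 0.8163*z^3 + 4.7243*z^2 + 6.003*z - 2.1402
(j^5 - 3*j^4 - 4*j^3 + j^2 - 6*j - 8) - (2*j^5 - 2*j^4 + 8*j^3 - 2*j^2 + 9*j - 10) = -j^5 - j^4 - 12*j^3 + 3*j^2 - 15*j + 2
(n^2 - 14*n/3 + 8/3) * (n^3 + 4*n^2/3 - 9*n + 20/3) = n^5 - 10*n^4/3 - 113*n^3/9 + 470*n^2/9 - 496*n/9 + 160/9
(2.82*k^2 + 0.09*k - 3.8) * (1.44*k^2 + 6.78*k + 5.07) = 4.0608*k^4 + 19.2492*k^3 + 9.4356*k^2 - 25.3077*k - 19.266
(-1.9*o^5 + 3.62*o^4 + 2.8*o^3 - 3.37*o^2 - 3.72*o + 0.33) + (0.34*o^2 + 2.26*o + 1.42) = -1.9*o^5 + 3.62*o^4 + 2.8*o^3 - 3.03*o^2 - 1.46*o + 1.75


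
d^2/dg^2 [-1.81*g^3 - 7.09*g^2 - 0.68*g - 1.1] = -10.86*g - 14.18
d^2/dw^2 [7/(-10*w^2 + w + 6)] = 14*(-100*w^2 + 10*w + (20*w - 1)^2 + 60)/(-10*w^2 + w + 6)^3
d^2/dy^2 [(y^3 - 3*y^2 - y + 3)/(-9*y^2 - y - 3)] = 2*(80*y^3 - 981*y^2 - 189*y + 102)/(729*y^6 + 243*y^5 + 756*y^4 + 163*y^3 + 252*y^2 + 27*y + 27)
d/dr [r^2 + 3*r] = 2*r + 3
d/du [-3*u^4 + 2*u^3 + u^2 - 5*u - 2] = -12*u^3 + 6*u^2 + 2*u - 5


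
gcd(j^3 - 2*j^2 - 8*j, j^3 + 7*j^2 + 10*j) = j^2 + 2*j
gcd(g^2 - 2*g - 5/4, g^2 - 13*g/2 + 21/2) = 1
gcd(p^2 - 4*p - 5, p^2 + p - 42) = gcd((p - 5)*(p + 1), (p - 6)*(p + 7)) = 1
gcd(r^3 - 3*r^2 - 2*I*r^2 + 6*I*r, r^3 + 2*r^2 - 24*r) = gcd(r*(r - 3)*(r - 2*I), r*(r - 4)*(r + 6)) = r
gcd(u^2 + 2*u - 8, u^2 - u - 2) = u - 2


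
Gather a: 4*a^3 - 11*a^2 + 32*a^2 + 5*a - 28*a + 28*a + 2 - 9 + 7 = 4*a^3 + 21*a^2 + 5*a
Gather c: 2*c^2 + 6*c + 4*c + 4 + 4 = 2*c^2 + 10*c + 8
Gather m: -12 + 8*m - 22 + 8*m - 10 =16*m - 44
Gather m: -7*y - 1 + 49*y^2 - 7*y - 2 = 49*y^2 - 14*y - 3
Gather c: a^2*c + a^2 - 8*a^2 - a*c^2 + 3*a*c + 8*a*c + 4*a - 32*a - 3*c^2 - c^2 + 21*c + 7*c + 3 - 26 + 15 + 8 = -7*a^2 - 28*a + c^2*(-a - 4) + c*(a^2 + 11*a + 28)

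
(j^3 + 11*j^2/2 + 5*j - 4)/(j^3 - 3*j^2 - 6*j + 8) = (j^2 + 7*j/2 - 2)/(j^2 - 5*j + 4)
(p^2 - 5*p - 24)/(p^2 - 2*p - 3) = (-p^2 + 5*p + 24)/(-p^2 + 2*p + 3)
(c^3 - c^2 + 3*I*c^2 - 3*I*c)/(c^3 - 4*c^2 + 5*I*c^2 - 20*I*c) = (c^2 + c*(-1 + 3*I) - 3*I)/(c^2 + c*(-4 + 5*I) - 20*I)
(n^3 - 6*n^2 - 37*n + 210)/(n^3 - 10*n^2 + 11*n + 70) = (n + 6)/(n + 2)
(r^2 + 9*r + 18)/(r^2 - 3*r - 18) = (r + 6)/(r - 6)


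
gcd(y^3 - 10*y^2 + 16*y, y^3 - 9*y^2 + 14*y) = y^2 - 2*y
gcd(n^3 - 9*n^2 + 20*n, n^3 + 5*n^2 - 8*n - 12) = 1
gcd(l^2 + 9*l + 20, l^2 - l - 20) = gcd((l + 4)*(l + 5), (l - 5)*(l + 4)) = l + 4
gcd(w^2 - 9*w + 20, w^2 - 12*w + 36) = 1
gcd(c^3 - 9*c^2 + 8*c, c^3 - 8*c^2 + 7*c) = c^2 - c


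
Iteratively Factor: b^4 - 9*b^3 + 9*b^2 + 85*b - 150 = (b - 5)*(b^3 - 4*b^2 - 11*b + 30) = (b - 5)*(b - 2)*(b^2 - 2*b - 15) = (b - 5)*(b - 2)*(b + 3)*(b - 5)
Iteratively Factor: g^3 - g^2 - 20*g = (g)*(g^2 - g - 20) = g*(g - 5)*(g + 4)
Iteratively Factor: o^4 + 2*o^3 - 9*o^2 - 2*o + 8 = (o + 1)*(o^3 + o^2 - 10*o + 8) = (o - 1)*(o + 1)*(o^2 + 2*o - 8) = (o - 1)*(o + 1)*(o + 4)*(o - 2)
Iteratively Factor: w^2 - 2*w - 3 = (w + 1)*(w - 3)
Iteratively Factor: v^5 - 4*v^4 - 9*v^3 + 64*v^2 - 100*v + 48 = (v + 4)*(v^4 - 8*v^3 + 23*v^2 - 28*v + 12) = (v - 2)*(v + 4)*(v^3 - 6*v^2 + 11*v - 6) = (v - 2)*(v - 1)*(v + 4)*(v^2 - 5*v + 6) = (v - 2)^2*(v - 1)*(v + 4)*(v - 3)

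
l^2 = l^2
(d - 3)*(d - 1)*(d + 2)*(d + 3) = d^4 + d^3 - 11*d^2 - 9*d + 18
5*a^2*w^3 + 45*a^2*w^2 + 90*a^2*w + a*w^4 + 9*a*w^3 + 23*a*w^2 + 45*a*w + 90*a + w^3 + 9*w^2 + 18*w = (5*a + w)*(w + 3)*(w + 6)*(a*w + 1)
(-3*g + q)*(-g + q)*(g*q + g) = 3*g^3*q + 3*g^3 - 4*g^2*q^2 - 4*g^2*q + g*q^3 + g*q^2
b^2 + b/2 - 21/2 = (b - 3)*(b + 7/2)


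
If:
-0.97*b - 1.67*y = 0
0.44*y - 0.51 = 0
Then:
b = -2.00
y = 1.16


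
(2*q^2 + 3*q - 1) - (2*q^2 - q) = 4*q - 1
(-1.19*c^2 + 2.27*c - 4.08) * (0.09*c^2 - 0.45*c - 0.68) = -0.1071*c^4 + 0.7398*c^3 - 0.5795*c^2 + 0.2924*c + 2.7744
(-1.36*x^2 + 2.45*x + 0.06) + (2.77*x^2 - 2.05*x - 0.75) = 1.41*x^2 + 0.4*x - 0.69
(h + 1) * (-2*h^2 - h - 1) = -2*h^3 - 3*h^2 - 2*h - 1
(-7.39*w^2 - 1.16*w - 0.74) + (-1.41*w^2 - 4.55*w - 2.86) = -8.8*w^2 - 5.71*w - 3.6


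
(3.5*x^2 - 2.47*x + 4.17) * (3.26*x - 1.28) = 11.41*x^3 - 12.5322*x^2 + 16.7558*x - 5.3376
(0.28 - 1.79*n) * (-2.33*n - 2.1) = 4.1707*n^2 + 3.1066*n - 0.588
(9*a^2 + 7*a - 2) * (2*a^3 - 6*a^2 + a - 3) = 18*a^5 - 40*a^4 - 37*a^3 - 8*a^2 - 23*a + 6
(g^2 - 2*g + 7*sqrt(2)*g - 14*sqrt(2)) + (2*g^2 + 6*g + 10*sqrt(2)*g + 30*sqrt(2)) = 3*g^2 + 4*g + 17*sqrt(2)*g + 16*sqrt(2)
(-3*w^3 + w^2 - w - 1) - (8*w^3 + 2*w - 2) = -11*w^3 + w^2 - 3*w + 1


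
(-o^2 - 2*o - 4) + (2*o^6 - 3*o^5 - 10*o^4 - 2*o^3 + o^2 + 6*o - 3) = 2*o^6 - 3*o^5 - 10*o^4 - 2*o^3 + 4*o - 7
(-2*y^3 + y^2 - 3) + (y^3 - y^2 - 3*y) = -y^3 - 3*y - 3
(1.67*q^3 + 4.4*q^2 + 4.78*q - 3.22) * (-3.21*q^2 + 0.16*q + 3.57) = -5.3607*q^5 - 13.8568*q^4 - 8.6779*q^3 + 26.809*q^2 + 16.5494*q - 11.4954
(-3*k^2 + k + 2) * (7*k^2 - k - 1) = -21*k^4 + 10*k^3 + 16*k^2 - 3*k - 2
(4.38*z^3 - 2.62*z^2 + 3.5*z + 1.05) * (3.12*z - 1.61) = 13.6656*z^4 - 15.2262*z^3 + 15.1382*z^2 - 2.359*z - 1.6905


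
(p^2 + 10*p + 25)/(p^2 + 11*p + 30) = (p + 5)/(p + 6)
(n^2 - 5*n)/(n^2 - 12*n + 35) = n/(n - 7)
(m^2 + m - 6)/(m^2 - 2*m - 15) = (m - 2)/(m - 5)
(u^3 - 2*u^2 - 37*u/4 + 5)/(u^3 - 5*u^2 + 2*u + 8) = (u^2 + 2*u - 5/4)/(u^2 - u - 2)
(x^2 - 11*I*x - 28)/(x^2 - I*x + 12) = (x - 7*I)/(x + 3*I)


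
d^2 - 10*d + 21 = (d - 7)*(d - 3)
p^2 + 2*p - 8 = (p - 2)*(p + 4)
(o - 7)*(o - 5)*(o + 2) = o^3 - 10*o^2 + 11*o + 70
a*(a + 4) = a^2 + 4*a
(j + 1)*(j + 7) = j^2 + 8*j + 7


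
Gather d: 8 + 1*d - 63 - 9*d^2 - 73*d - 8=-9*d^2 - 72*d - 63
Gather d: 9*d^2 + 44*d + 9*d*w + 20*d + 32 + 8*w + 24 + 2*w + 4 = 9*d^2 + d*(9*w + 64) + 10*w + 60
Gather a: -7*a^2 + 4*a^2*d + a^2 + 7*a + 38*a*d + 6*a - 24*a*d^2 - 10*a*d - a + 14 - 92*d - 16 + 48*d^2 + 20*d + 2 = a^2*(4*d - 6) + a*(-24*d^2 + 28*d + 12) + 48*d^2 - 72*d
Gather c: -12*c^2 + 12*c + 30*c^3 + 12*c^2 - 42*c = 30*c^3 - 30*c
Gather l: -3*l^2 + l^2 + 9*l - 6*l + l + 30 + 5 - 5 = -2*l^2 + 4*l + 30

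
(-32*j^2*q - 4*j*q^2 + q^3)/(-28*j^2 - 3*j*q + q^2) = q*(-8*j + q)/(-7*j + q)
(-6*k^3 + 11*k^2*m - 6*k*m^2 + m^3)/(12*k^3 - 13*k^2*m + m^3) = (-2*k + m)/(4*k + m)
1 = 1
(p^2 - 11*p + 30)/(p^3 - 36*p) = (p - 5)/(p*(p + 6))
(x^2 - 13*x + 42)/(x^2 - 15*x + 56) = (x - 6)/(x - 8)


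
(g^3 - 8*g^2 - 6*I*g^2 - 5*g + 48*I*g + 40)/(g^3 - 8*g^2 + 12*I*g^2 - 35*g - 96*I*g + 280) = (g^2 - 6*I*g - 5)/(g^2 + 12*I*g - 35)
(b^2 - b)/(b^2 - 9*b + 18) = b*(b - 1)/(b^2 - 9*b + 18)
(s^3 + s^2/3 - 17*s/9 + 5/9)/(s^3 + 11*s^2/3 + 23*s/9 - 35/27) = 3*(s - 1)/(3*s + 7)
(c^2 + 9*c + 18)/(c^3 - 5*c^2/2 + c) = 2*(c^2 + 9*c + 18)/(c*(2*c^2 - 5*c + 2))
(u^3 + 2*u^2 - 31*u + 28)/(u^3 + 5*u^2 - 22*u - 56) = (u - 1)/(u + 2)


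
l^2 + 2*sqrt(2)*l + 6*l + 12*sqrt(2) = (l + 6)*(l + 2*sqrt(2))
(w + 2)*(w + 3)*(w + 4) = w^3 + 9*w^2 + 26*w + 24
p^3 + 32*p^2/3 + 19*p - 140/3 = (p - 4/3)*(p + 5)*(p + 7)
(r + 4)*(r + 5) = r^2 + 9*r + 20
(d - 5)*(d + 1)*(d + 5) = d^3 + d^2 - 25*d - 25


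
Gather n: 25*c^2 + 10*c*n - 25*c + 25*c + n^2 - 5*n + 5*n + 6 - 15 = 25*c^2 + 10*c*n + n^2 - 9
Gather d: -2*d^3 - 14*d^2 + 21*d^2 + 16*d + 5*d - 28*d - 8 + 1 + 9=-2*d^3 + 7*d^2 - 7*d + 2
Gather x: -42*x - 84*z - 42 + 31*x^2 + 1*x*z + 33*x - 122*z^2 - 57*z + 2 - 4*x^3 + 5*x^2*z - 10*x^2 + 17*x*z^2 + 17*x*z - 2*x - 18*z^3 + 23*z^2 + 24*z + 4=-4*x^3 + x^2*(5*z + 21) + x*(17*z^2 + 18*z - 11) - 18*z^3 - 99*z^2 - 117*z - 36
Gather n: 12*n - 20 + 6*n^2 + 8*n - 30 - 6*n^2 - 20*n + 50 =0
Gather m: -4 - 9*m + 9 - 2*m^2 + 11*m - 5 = -2*m^2 + 2*m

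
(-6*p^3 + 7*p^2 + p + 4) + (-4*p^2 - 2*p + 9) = -6*p^3 + 3*p^2 - p + 13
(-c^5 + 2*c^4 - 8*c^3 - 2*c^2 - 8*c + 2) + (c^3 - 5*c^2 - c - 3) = -c^5 + 2*c^4 - 7*c^3 - 7*c^2 - 9*c - 1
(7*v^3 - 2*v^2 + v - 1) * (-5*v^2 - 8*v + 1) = -35*v^5 - 46*v^4 + 18*v^3 - 5*v^2 + 9*v - 1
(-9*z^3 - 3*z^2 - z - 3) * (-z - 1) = 9*z^4 + 12*z^3 + 4*z^2 + 4*z + 3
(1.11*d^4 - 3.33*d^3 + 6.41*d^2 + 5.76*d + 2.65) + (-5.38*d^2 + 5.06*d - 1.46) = 1.11*d^4 - 3.33*d^3 + 1.03*d^2 + 10.82*d + 1.19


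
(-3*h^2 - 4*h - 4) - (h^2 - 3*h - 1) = -4*h^2 - h - 3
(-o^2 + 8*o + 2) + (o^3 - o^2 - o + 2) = o^3 - 2*o^2 + 7*o + 4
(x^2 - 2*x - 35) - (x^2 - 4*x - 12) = 2*x - 23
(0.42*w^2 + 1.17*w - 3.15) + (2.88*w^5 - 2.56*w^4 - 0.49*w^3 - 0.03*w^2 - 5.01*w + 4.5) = 2.88*w^5 - 2.56*w^4 - 0.49*w^3 + 0.39*w^2 - 3.84*w + 1.35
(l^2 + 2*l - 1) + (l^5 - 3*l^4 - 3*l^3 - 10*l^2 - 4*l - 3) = l^5 - 3*l^4 - 3*l^3 - 9*l^2 - 2*l - 4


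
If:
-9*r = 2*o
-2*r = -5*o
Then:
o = 0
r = 0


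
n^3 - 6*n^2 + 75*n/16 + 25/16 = (n - 5)*(n - 5/4)*(n + 1/4)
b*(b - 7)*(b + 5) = b^3 - 2*b^2 - 35*b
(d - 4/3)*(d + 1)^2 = d^3 + 2*d^2/3 - 5*d/3 - 4/3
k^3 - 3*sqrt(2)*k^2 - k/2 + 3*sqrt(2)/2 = (k - 3*sqrt(2))*(k - sqrt(2)/2)*(k + sqrt(2)/2)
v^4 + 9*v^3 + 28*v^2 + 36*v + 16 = (v + 1)*(v + 2)^2*(v + 4)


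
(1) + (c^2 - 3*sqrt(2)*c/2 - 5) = c^2 - 3*sqrt(2)*c/2 - 4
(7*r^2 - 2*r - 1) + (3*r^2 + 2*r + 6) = 10*r^2 + 5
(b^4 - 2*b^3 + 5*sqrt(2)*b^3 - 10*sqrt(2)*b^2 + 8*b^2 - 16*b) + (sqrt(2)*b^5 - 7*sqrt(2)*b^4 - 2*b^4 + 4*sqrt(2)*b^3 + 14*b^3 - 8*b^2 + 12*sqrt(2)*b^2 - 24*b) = sqrt(2)*b^5 - 7*sqrt(2)*b^4 - b^4 + 12*b^3 + 9*sqrt(2)*b^3 + 2*sqrt(2)*b^2 - 40*b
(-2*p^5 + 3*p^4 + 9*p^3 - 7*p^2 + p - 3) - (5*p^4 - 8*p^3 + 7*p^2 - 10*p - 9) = -2*p^5 - 2*p^4 + 17*p^3 - 14*p^2 + 11*p + 6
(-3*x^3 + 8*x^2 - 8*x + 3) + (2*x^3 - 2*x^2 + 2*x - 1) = -x^3 + 6*x^2 - 6*x + 2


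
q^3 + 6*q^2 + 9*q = q*(q + 3)^2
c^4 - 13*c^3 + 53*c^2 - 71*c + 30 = (c - 6)*(c - 5)*(c - 1)^2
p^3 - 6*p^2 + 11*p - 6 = (p - 3)*(p - 2)*(p - 1)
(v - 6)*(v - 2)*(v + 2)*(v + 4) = v^4 - 2*v^3 - 28*v^2 + 8*v + 96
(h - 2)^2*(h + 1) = h^3 - 3*h^2 + 4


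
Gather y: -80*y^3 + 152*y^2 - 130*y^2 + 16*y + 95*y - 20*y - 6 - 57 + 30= -80*y^3 + 22*y^2 + 91*y - 33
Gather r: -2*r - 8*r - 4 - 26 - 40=-10*r - 70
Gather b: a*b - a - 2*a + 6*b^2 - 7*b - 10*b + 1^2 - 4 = -3*a + 6*b^2 + b*(a - 17) - 3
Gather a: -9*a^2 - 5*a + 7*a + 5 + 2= -9*a^2 + 2*a + 7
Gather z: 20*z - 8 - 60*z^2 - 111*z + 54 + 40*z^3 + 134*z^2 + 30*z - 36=40*z^3 + 74*z^2 - 61*z + 10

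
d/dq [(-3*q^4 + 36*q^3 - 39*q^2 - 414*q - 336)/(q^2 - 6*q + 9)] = 6*(-q^4 + 12*q^3 - 54*q^2 + 108*q + 319)/(q^3 - 9*q^2 + 27*q - 27)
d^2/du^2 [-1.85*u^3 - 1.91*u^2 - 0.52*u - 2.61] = -11.1*u - 3.82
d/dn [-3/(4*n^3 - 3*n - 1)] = 9*(4*n^2 - 1)/(-4*n^3 + 3*n + 1)^2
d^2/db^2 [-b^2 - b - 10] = -2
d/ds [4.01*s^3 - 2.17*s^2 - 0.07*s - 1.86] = 12.03*s^2 - 4.34*s - 0.07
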